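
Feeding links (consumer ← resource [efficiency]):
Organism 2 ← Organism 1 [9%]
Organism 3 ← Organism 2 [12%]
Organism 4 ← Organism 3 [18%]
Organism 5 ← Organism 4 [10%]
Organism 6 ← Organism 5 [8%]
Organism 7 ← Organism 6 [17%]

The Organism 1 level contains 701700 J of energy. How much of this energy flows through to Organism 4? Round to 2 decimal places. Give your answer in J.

1364.10 J

Organism 2: 701700 × 0.09 = 63153 J
Organism 3: 63153 × 0.12 = 7578.36 J
Organism 4: 7578.36 × 0.18 = 1364.1048 J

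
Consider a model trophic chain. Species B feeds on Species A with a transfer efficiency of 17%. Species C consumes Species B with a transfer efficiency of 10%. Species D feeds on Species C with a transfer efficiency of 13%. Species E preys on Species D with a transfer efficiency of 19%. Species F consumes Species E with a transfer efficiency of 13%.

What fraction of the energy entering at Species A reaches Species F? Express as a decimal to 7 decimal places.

Product of link efficiencies: 0.17 × 0.1 × 0.13 × 0.19 × 0.13 = 0.000054587

0.0000546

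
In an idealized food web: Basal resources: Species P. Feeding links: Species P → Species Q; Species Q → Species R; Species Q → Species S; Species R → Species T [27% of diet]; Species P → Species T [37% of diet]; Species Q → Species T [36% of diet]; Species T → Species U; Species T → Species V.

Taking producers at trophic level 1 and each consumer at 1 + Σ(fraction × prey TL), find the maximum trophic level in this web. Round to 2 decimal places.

3.90

Species Q: 1 + 1 = 2
Species R: 1 + 2 = 3
Species S: 1 + 2 = 3
Species T: 1 + (0.27×3 + 0.37×1 + 0.36×2) = 2.9
Species U: 1 + 2.9 = 3.9
Species V: 1 + 2.9 = 3.9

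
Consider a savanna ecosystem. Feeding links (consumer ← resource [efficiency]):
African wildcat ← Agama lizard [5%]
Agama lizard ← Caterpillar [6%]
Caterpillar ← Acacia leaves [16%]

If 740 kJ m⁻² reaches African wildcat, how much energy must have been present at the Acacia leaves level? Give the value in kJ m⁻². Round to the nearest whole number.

Cumulative transfer efficiency: 0.16 × 0.06 × 0.05 = 0.00048
Acacia leaves energy = 740 / 0.00048 = 1541667 kJ m⁻²

1541667 kJ m⁻²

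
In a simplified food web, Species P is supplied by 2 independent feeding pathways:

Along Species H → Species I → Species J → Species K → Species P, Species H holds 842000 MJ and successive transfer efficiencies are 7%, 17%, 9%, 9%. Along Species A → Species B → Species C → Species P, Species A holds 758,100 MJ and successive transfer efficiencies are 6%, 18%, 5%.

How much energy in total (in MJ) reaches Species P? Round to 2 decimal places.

490.53 MJ

Via Species H: 842000 × 0.07 × 0.17 × 0.09 × 0.09 = 81.16038 MJ
Via Species A: 758100 × 0.06 × 0.18 × 0.05 = 409.374 MJ
Total at Species P: 81.16038 + 409.374 = 490.53438 MJ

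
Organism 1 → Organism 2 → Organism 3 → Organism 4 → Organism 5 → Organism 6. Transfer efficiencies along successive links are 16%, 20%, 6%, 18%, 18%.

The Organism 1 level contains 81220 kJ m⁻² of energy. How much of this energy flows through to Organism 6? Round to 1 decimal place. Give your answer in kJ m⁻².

5.1 kJ m⁻²

Organism 2: 81220 × 0.16 = 12995.2 kJ m⁻²
Organism 3: 12995.2 × 0.2 = 2599.04 kJ m⁻²
Organism 4: 2599.04 × 0.06 = 155.9424 kJ m⁻²
Organism 5: 155.9424 × 0.18 = 28.069632 kJ m⁻²
Organism 6: 28.069632 × 0.18 = 5.05253376 kJ m⁻²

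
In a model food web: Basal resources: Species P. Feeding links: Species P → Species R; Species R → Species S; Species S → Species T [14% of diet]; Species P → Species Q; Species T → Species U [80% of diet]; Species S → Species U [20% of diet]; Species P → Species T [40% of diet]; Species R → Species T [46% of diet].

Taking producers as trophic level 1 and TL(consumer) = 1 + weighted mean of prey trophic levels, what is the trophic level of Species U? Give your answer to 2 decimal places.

Species Q: 1 + 1 = 2
Species R: 1 + 1 = 2
Species S: 1 + 2 = 3
Species T: 1 + (0.14×3 + 0.46×2 + 0.4×1) = 2.74
Species U: 1 + (0.8×2.74 + 0.2×3) = 3.792

3.79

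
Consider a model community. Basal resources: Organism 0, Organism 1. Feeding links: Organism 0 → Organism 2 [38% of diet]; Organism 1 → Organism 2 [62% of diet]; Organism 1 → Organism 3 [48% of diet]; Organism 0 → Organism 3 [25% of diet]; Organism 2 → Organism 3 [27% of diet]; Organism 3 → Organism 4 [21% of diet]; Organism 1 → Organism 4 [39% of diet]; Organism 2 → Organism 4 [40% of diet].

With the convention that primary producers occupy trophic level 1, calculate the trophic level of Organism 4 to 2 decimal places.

2.67

Organism 2: 1 + (0.38×1 + 0.62×1) = 2
Organism 3: 1 + (0.48×1 + 0.25×1 + 0.27×2) = 2.27
Organism 4: 1 + (0.21×2.27 + 0.39×1 + 0.4×2) = 2.6667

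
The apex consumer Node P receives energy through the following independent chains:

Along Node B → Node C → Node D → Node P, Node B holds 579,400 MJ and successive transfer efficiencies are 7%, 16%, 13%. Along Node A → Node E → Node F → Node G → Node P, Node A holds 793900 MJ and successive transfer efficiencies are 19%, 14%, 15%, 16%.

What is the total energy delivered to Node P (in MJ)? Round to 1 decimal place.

1350.4 MJ

Via Node B: 579400 × 0.07 × 0.16 × 0.13 = 843.6064 MJ
Via Node A: 793900 × 0.19 × 0.14 × 0.15 × 0.16 = 506.82576 MJ
Total at Node P: 843.6064 + 506.82576 = 1350.43216 MJ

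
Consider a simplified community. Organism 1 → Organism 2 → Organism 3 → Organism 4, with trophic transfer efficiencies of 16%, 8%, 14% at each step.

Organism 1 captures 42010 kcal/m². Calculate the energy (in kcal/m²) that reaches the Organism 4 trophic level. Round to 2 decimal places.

Organism 2: 42010 × 0.16 = 6721.6 kcal/m²
Organism 3: 6721.6 × 0.08 = 537.728 kcal/m²
Organism 4: 537.728 × 0.14 = 75.28192 kcal/m²

75.28 kcal/m²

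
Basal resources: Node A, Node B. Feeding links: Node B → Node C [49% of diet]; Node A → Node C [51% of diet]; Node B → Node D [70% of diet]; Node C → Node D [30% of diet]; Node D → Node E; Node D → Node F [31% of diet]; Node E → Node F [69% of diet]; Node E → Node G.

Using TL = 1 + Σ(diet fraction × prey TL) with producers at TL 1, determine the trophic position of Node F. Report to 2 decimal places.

3.99

Node C: 1 + (0.49×1 + 0.51×1) = 2
Node D: 1 + (0.7×1 + 0.3×2) = 2.3
Node E: 1 + 2.3 = 3.3
Node F: 1 + (0.31×2.3 + 0.69×3.3) = 3.99
Node G: 1 + 3.3 = 4.3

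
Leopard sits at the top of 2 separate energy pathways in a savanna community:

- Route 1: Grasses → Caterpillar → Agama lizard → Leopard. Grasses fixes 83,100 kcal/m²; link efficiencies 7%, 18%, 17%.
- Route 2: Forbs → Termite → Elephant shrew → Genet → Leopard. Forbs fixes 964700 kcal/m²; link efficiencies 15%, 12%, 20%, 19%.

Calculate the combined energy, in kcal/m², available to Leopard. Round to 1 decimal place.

Route 1: 83100 × 0.07 × 0.18 × 0.17 = 178.0002 kcal/m²
Route 2: 964700 × 0.15 × 0.12 × 0.2 × 0.19 = 659.8548 kcal/m²
Total at Leopard: 178.0002 + 659.8548 = 837.855 kcal/m²

837.9 kcal/m²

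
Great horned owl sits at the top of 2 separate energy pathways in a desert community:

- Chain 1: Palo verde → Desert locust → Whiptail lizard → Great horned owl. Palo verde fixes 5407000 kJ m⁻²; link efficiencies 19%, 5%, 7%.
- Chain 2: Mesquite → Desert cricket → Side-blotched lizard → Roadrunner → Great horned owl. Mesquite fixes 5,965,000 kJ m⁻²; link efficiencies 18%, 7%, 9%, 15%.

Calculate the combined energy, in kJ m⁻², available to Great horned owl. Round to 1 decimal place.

4610.3 kJ m⁻²

Chain 1: 5407000 × 0.19 × 0.05 × 0.07 = 3595.655 kJ m⁻²
Chain 2: 5965000 × 0.18 × 0.07 × 0.09 × 0.15 = 1014.6465 kJ m⁻²
Total at Great horned owl: 3595.655 + 1014.6465 = 4610.3015 kJ m⁻²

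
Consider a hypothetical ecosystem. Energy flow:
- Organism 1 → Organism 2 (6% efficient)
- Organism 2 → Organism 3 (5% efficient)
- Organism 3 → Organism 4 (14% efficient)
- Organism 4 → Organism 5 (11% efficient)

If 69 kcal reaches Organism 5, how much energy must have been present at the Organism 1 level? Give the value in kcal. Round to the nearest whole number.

Cumulative transfer efficiency: 0.06 × 0.05 × 0.14 × 0.11 = 0.0000462
Organism 1 energy = 69 / 0.0000462 = 1493506 kcal

1493506 kcal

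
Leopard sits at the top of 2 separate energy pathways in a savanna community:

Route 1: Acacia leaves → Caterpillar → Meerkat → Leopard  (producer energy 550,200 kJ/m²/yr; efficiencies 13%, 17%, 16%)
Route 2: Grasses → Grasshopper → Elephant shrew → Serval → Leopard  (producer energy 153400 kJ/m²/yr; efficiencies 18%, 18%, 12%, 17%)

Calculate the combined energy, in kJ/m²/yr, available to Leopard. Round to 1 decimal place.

Route 1: 550200 × 0.13 × 0.17 × 0.16 = 1945.5072 kJ/m²/yr
Route 2: 153400 × 0.18 × 0.18 × 0.12 × 0.17 = 101.391264 kJ/m²/yr
Total at Leopard: 1945.5072 + 101.391264 = 2046.898464 kJ/m²/yr

2046.9 kJ/m²/yr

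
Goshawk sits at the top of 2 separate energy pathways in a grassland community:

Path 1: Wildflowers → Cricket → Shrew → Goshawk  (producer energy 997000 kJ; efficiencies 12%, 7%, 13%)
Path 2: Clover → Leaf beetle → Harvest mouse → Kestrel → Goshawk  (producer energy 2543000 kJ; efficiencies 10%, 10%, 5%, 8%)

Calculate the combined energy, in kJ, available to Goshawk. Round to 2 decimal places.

Path 1: 997000 × 0.12 × 0.07 × 0.13 = 1088.724 kJ
Path 2: 2543000 × 0.1 × 0.1 × 0.05 × 0.08 = 101.72 kJ
Total at Goshawk: 1088.724 + 101.72 = 1190.444 kJ

1190.44 kJ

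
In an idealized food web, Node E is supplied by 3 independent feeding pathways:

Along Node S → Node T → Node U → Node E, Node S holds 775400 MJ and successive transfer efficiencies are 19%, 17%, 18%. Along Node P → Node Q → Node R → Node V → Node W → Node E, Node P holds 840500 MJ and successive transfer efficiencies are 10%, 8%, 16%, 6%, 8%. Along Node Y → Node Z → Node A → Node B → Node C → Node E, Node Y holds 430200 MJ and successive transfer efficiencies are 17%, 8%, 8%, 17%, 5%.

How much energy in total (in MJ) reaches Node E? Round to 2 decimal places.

Via Node S: 775400 × 0.19 × 0.17 × 0.18 = 4508.1756 MJ
Via Node P: 840500 × 0.1 × 0.08 × 0.16 × 0.06 × 0.08 = 5.164032 MJ
Via Node Y: 430200 × 0.17 × 0.08 × 0.08 × 0.17 × 0.05 = 3.9784896 MJ
Total at Node E: 4508.1756 + 5.164032 + 3.9784896 = 4517.3181216 MJ

4517.32 MJ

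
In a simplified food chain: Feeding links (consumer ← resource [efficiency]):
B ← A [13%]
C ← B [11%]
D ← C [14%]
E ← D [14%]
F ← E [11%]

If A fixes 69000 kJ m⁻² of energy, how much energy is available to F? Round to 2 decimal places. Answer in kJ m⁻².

B: 69000 × 0.13 = 8970 kJ m⁻²
C: 8970 × 0.11 = 986.7 kJ m⁻²
D: 986.7 × 0.14 = 138.138 kJ m⁻²
E: 138.138 × 0.14 = 19.33932 kJ m⁻²
F: 19.33932 × 0.11 = 2.1273252 kJ m⁻²

2.13 kJ m⁻²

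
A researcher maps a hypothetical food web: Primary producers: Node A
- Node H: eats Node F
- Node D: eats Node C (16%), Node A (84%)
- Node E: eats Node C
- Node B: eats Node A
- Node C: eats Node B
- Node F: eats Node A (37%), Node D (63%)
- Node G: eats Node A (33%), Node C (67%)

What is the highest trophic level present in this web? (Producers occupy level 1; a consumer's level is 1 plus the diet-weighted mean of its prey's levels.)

4

Node B: 1 + 1 = 2
Node C: 1 + 2 = 3
Node D: 1 + (0.16×3 + 0.84×1) = 2.32
Node E: 1 + 3 = 4
Node F: 1 + (0.37×1 + 0.63×2.32) = 2.8316
Node G: 1 + (0.33×1 + 0.67×3) = 3.34
Node H: 1 + 2.8316 = 3.8316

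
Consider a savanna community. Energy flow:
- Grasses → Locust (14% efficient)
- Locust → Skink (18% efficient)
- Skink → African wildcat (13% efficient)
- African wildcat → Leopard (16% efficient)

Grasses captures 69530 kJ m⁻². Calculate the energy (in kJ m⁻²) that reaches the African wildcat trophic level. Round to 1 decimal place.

227.8 kJ m⁻²

Locust: 69530 × 0.14 = 9734.2 kJ m⁻²
Skink: 9734.2 × 0.18 = 1752.156 kJ m⁻²
African wildcat: 1752.156 × 0.13 = 227.78028 kJ m⁻²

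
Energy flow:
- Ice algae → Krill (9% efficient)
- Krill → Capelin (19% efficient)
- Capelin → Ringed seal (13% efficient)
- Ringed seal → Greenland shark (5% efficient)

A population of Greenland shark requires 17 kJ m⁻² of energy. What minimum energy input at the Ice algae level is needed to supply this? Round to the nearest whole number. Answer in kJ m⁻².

152946 kJ m⁻²

Cumulative transfer efficiency: 0.09 × 0.19 × 0.13 × 0.05 = 0.00011115
Ice algae energy = 17 / 0.00011115 = 152946 kJ m⁻²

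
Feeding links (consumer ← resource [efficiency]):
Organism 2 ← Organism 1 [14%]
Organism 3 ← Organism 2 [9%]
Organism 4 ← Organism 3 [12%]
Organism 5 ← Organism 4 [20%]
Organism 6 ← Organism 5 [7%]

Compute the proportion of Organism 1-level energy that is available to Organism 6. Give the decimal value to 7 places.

Product of link efficiencies: 0.14 × 0.09 × 0.12 × 0.2 × 0.07 = 0.000021168

0.0000212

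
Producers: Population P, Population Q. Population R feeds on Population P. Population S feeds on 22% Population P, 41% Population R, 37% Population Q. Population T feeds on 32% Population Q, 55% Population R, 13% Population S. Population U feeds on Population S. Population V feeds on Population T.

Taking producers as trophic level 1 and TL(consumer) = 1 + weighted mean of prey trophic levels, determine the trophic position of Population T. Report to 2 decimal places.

Population R: 1 + 1 = 2
Population S: 1 + (0.22×1 + 0.41×2 + 0.37×1) = 2.41
Population T: 1 + (0.32×1 + 0.55×2 + 0.13×2.41) = 2.7333
Population U: 1 + 2.41 = 3.41
Population V: 1 + 2.7333 = 3.7333

2.73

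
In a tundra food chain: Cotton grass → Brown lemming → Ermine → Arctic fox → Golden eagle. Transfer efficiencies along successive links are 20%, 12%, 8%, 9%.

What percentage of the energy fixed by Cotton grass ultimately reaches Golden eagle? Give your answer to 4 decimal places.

Product of link efficiencies: 0.2 × 0.12 × 0.08 × 0.09 = 0.0001728
As a percentage: 0.0001728 × 100 = 0.0173%

0.0173%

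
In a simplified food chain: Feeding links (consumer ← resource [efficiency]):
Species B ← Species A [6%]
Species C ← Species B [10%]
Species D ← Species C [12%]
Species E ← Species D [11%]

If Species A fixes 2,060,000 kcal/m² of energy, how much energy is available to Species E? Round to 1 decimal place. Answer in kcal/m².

Species B: 2060000 × 0.06 = 123600 kcal/m²
Species C: 123600 × 0.1 = 12360 kcal/m²
Species D: 12360 × 0.12 = 1483.2 kcal/m²
Species E: 1483.2 × 0.11 = 163.152 kcal/m²

163.2 kcal/m²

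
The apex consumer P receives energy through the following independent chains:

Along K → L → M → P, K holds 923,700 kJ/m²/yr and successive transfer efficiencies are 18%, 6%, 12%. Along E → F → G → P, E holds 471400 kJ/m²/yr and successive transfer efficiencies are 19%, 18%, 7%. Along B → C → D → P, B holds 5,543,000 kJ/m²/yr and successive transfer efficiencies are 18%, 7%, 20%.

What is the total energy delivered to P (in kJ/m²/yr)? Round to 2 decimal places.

16294.01 kJ/m²/yr

Via K: 923700 × 0.18 × 0.06 × 0.12 = 1197.1152 kJ/m²/yr
Via E: 471400 × 0.19 × 0.18 × 0.07 = 1128.5316 kJ/m²/yr
Via B: 5543000 × 0.18 × 0.07 × 0.2 = 13968.36 kJ/m²/yr
Total at P: 1197.1152 + 1128.5316 + 13968.36 = 16294.0068 kJ/m²/yr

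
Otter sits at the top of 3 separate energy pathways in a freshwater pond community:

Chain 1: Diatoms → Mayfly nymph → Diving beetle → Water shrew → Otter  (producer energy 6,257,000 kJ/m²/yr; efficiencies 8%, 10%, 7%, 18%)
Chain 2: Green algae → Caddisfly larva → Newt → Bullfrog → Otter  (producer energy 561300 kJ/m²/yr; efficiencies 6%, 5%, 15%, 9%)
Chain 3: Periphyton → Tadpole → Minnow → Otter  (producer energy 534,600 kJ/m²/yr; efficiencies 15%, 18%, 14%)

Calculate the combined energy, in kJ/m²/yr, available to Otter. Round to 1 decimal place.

2674.2 kJ/m²/yr

Chain 1: 6257000 × 0.08 × 0.1 × 0.07 × 0.18 = 630.7056 kJ/m²/yr
Chain 2: 561300 × 0.06 × 0.05 × 0.15 × 0.09 = 22.73265 kJ/m²/yr
Chain 3: 534600 × 0.15 × 0.18 × 0.14 = 2020.788 kJ/m²/yr
Total at Otter: 630.7056 + 22.73265 + 2020.788 = 2674.22625 kJ/m²/yr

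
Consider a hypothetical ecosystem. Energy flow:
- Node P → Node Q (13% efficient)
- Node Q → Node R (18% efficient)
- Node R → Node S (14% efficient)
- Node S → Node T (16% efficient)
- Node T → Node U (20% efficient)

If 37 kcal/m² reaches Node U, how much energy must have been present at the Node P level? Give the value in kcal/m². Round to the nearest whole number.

352946 kcal/m²

Cumulative transfer efficiency: 0.13 × 0.18 × 0.14 × 0.16 × 0.2 = 0.000104832
Node P energy = 37 / 0.000104832 = 352946 kcal/m²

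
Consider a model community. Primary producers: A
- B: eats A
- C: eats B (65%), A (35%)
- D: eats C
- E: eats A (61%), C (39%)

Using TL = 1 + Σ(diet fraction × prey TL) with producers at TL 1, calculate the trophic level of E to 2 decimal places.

B: 1 + 1 = 2
C: 1 + (0.65×2 + 0.35×1) = 2.65
D: 1 + 2.65 = 3.65
E: 1 + (0.61×1 + 0.39×2.65) = 2.6435

2.64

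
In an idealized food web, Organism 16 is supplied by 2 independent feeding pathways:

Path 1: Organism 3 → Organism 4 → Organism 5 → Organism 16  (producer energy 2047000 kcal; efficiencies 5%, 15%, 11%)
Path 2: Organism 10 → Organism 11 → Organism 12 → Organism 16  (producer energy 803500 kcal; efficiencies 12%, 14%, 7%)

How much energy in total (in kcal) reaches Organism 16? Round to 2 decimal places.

2633.69 kcal

Path 1: 2047000 × 0.05 × 0.15 × 0.11 = 1688.775 kcal
Path 2: 803500 × 0.12 × 0.14 × 0.07 = 944.916 kcal
Total at Organism 16: 1688.775 + 944.916 = 2633.691 kcal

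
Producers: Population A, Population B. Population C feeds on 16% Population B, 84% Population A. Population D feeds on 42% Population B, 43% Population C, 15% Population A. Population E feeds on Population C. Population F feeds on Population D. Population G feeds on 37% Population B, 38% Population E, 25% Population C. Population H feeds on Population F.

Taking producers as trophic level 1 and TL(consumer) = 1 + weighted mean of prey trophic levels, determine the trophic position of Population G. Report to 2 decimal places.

3.01

Population C: 1 + (0.16×1 + 0.84×1) = 2
Population D: 1 + (0.42×1 + 0.43×2 + 0.15×1) = 2.43
Population E: 1 + 2 = 3
Population F: 1 + 2.43 = 3.43
Population G: 1 + (0.37×1 + 0.38×3 + 0.25×2) = 3.01
Population H: 1 + 3.43 = 4.43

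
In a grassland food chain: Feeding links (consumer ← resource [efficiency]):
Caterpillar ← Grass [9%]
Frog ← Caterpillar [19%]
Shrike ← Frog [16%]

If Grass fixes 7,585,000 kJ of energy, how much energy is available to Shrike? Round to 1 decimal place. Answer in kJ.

20752.6 kJ

Caterpillar: 7585000 × 0.09 = 682650 kJ
Frog: 682650 × 0.19 = 129703.5 kJ
Shrike: 129703.5 × 0.16 = 20752.56 kJ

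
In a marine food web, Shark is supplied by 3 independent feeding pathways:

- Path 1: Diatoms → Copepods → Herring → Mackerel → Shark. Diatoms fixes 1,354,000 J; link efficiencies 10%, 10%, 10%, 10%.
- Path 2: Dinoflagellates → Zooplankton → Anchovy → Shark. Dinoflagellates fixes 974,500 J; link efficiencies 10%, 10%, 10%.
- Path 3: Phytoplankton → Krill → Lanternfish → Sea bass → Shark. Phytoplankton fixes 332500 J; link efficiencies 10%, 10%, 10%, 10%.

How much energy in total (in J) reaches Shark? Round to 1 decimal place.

Path 1: 1354000 × 0.1 × 0.1 × 0.1 × 0.1 = 135.4 J
Path 2: 974500 × 0.1 × 0.1 × 0.1 = 974.5 J
Path 3: 332500 × 0.1 × 0.1 × 0.1 × 0.1 = 33.25 J
Total at Shark: 135.4 + 974.5 + 33.25 = 1143.15 J

1143.2 J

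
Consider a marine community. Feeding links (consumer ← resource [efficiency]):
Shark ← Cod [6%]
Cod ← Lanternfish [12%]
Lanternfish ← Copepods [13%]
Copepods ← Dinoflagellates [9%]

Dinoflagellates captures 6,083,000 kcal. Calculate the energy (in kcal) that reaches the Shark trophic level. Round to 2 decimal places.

Copepods: 6083000 × 0.09 = 547470 kcal
Lanternfish: 547470 × 0.13 = 71171.1 kcal
Cod: 71171.1 × 0.12 = 8540.532 kcal
Shark: 8540.532 × 0.06 = 512.43192 kcal

512.43 kcal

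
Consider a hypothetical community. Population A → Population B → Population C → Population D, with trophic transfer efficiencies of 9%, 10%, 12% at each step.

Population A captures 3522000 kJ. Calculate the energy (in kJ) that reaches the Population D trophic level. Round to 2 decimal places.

Population B: 3522000 × 0.09 = 316980 kJ
Population C: 316980 × 0.1 = 31698 kJ
Population D: 31698 × 0.12 = 3803.76 kJ

3803.76 kJ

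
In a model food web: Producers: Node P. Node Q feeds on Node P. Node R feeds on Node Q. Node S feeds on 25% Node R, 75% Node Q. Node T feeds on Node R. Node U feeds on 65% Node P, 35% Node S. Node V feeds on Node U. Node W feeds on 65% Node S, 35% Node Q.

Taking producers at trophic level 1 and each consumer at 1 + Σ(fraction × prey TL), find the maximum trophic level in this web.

Node Q: 1 + 1 = 2
Node R: 1 + 2 = 3
Node S: 1 + (0.25×3 + 0.75×2) = 3.25
Node T: 1 + 3 = 4
Node U: 1 + (0.65×1 + 0.35×3.25) = 2.7875
Node V: 1 + 2.7875 = 3.7875
Node W: 1 + (0.65×3.25 + 0.35×2) = 3.8125

4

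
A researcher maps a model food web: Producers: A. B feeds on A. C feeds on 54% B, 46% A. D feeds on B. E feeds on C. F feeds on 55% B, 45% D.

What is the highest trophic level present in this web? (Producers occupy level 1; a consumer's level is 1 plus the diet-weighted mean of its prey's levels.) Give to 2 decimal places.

B: 1 + 1 = 2
C: 1 + (0.54×2 + 0.46×1) = 2.54
D: 1 + 2 = 3
E: 1 + 2.54 = 3.54
F: 1 + (0.55×2 + 0.45×3) = 3.45

3.54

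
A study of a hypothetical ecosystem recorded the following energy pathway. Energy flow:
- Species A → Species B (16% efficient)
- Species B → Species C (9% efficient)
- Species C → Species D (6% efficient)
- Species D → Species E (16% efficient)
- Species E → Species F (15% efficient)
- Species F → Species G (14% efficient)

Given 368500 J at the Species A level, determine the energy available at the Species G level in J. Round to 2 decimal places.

Species B: 368500 × 0.16 = 58960 J
Species C: 58960 × 0.09 = 5306.4 J
Species D: 5306.4 × 0.06 = 318.384 J
Species E: 318.384 × 0.16 = 50.94144 J
Species F: 50.94144 × 0.15 = 7.641216 J
Species G: 7.641216 × 0.14 = 1.06977024 J

1.07 J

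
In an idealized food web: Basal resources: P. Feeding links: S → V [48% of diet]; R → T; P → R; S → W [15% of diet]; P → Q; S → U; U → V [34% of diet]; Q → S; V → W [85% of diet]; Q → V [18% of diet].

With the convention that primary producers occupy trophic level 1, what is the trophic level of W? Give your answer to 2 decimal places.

Q: 1 + 1 = 2
R: 1 + 1 = 2
S: 1 + 2 = 3
T: 1 + 2 = 3
U: 1 + 3 = 4
V: 1 + (0.48×3 + 0.34×4 + 0.18×2) = 4.16
W: 1 + (0.85×4.16 + 0.15×3) = 4.986

4.99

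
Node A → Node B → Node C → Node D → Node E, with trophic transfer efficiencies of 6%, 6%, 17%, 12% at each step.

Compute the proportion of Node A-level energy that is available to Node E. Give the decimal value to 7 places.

0.0000734

Product of link efficiencies: 0.06 × 0.06 × 0.17 × 0.12 = 0.00007344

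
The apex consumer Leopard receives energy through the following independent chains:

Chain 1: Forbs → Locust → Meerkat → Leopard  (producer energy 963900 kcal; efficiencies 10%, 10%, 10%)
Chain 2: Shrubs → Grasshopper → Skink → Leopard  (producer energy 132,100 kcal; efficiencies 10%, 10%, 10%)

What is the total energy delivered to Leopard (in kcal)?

Chain 1: 963900 × 0.1 × 0.1 × 0.1 = 963.9 kcal
Chain 2: 132100 × 0.1 × 0.1 × 0.1 = 132.1 kcal
Total at Leopard: 963.9 + 132.1 = 1096 kcal

1096 kcal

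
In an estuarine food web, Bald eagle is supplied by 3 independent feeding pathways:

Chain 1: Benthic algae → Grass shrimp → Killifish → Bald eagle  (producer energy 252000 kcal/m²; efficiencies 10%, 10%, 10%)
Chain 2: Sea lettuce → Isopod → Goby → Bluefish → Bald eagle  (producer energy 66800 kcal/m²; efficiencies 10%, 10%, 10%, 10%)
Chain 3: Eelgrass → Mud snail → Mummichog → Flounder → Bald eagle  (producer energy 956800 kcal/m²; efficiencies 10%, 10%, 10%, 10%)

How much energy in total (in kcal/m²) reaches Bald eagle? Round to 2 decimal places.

Chain 1: 252000 × 0.1 × 0.1 × 0.1 = 252 kcal/m²
Chain 2: 66800 × 0.1 × 0.1 × 0.1 × 0.1 = 6.68 kcal/m²
Chain 3: 956800 × 0.1 × 0.1 × 0.1 × 0.1 = 95.68 kcal/m²
Total at Bald eagle: 252 + 6.68 + 95.68 = 354.36 kcal/m²

354.36 kcal/m²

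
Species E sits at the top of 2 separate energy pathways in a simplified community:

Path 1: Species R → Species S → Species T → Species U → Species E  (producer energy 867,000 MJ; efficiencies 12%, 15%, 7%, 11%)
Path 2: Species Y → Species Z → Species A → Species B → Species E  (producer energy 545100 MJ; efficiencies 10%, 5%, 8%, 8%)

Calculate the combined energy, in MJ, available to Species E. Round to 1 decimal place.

137.6 MJ

Path 1: 867000 × 0.12 × 0.15 × 0.07 × 0.11 = 120.1662 MJ
Path 2: 545100 × 0.1 × 0.05 × 0.08 × 0.08 = 17.4432 MJ
Total at Species E: 120.1662 + 17.4432 = 137.6094 MJ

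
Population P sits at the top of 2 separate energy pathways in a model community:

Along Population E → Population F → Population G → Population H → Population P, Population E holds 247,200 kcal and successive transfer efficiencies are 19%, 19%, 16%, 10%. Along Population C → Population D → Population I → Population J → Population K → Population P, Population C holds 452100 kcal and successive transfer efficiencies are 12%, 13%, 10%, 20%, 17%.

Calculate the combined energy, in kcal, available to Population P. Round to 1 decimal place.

166.8 kcal

Via Population E: 247200 × 0.19 × 0.19 × 0.16 × 0.1 = 142.78272 kcal
Via Population C: 452100 × 0.12 × 0.13 × 0.1 × 0.2 × 0.17 = 23.979384 kcal
Total at Population P: 142.78272 + 23.979384 = 166.762104 kcal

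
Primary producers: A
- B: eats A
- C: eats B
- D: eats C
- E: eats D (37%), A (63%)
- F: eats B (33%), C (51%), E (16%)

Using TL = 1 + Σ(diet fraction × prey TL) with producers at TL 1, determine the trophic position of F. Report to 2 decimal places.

3.69

B: 1 + 1 = 2
C: 1 + 2 = 3
D: 1 + 3 = 4
E: 1 + (0.37×4 + 0.63×1) = 3.11
F: 1 + (0.33×2 + 0.51×3 + 0.16×3.11) = 3.6876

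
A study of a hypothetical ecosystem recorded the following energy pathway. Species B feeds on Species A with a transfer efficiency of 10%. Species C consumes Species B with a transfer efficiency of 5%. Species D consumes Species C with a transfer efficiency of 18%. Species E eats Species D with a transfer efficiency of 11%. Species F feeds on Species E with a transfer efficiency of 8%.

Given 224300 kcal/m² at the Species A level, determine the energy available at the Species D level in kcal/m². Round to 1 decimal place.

Species B: 224300 × 0.1 = 22430 kcal/m²
Species C: 22430 × 0.05 = 1121.5 kcal/m²
Species D: 1121.5 × 0.18 = 201.87 kcal/m²

201.9 kcal/m²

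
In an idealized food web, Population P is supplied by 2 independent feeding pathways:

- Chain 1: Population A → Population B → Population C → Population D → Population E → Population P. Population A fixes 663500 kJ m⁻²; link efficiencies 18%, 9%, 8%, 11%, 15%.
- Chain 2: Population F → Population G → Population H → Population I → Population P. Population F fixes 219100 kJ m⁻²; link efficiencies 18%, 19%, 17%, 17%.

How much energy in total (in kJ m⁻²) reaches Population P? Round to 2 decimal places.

Chain 1: 663500 × 0.18 × 0.09 × 0.08 × 0.11 × 0.15 = 14.188284 kJ m⁻²
Chain 2: 219100 × 0.18 × 0.19 × 0.17 × 0.17 = 216.554058 kJ m⁻²
Total at Population P: 14.188284 + 216.554058 = 230.742342 kJ m⁻²

230.74 kJ m⁻²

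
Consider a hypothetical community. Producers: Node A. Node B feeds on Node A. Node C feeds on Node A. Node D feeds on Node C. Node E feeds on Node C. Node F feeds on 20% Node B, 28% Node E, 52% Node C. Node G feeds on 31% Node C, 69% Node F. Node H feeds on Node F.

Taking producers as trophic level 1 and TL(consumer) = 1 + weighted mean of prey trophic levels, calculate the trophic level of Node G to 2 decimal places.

Node B: 1 + 1 = 2
Node C: 1 + 1 = 2
Node D: 1 + 2 = 3
Node E: 1 + 2 = 3
Node F: 1 + (0.2×2 + 0.28×3 + 0.52×2) = 3.28
Node G: 1 + (0.31×2 + 0.69×3.28) = 3.8832
Node H: 1 + 3.28 = 4.28

3.88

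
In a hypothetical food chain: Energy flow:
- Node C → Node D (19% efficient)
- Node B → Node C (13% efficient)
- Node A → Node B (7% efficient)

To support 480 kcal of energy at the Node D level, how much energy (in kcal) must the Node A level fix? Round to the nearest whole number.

277617 kcal

Cumulative transfer efficiency: 0.07 × 0.13 × 0.19 = 0.001729
Node A energy = 480 / 0.001729 = 277617 kcal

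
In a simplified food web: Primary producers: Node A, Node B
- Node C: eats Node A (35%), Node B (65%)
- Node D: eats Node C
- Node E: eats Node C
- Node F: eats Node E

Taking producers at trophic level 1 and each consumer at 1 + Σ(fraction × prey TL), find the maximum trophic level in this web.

4

Node C: 1 + (0.35×1 + 0.65×1) = 2
Node D: 1 + 2 = 3
Node E: 1 + 2 = 3
Node F: 1 + 3 = 4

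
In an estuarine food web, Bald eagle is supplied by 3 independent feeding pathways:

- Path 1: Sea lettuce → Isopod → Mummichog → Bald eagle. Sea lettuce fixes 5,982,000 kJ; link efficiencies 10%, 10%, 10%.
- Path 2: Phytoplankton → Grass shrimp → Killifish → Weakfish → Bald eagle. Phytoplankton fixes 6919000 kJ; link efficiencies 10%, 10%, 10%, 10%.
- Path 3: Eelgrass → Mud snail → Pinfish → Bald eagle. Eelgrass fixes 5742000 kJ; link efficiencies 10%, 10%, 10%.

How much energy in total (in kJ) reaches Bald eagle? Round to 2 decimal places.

Path 1: 5982000 × 0.1 × 0.1 × 0.1 = 5982 kJ
Path 2: 6919000 × 0.1 × 0.1 × 0.1 × 0.1 = 691.9 kJ
Path 3: 5742000 × 0.1 × 0.1 × 0.1 = 5742 kJ
Total at Bald eagle: 5982 + 691.9 + 5742 = 12415.9 kJ

12415.90 kJ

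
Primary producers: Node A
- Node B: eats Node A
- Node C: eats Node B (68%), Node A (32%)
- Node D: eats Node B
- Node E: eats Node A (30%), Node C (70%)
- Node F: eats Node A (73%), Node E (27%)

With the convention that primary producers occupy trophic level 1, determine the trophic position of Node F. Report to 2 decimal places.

2.59

Node B: 1 + 1 = 2
Node C: 1 + (0.68×2 + 0.32×1) = 2.68
Node D: 1 + 2 = 3
Node E: 1 + (0.3×1 + 0.7×2.68) = 3.176
Node F: 1 + (0.73×1 + 0.27×3.176) = 2.58752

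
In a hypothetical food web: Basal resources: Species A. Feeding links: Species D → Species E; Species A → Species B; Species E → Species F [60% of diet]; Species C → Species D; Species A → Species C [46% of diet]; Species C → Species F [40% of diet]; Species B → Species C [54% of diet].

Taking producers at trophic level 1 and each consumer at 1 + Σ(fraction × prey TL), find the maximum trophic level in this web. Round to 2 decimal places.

4.74

Species B: 1 + 1 = 2
Species C: 1 + (0.46×1 + 0.54×2) = 2.54
Species D: 1 + 2.54 = 3.54
Species E: 1 + 3.54 = 4.54
Species F: 1 + (0.4×2.54 + 0.6×4.54) = 4.74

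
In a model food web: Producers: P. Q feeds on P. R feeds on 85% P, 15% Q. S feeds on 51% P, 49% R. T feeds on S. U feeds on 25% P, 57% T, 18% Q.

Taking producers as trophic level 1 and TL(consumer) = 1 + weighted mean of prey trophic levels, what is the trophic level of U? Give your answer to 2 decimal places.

3.64

Q: 1 + 1 = 2
R: 1 + (0.85×1 + 0.15×2) = 2.15
S: 1 + (0.51×1 + 0.49×2.15) = 2.5635
T: 1 + 2.5635 = 3.5635
U: 1 + (0.25×1 + 0.57×3.5635 + 0.18×2) = 3.641195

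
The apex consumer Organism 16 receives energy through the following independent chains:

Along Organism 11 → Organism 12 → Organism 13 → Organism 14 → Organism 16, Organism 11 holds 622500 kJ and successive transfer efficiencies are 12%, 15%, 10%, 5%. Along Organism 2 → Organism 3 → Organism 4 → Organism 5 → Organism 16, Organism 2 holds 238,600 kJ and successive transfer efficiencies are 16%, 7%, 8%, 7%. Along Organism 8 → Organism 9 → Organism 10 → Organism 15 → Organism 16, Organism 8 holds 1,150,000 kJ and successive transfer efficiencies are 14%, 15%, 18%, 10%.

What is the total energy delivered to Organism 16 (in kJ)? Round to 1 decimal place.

505.7 kJ

Via Organism 11: 622500 × 0.12 × 0.15 × 0.1 × 0.05 = 56.025 kJ
Via Organism 2: 238600 × 0.16 × 0.07 × 0.08 × 0.07 = 14.964992 kJ
Via Organism 8: 1150000 × 0.14 × 0.15 × 0.18 × 0.1 = 434.7 kJ
Total at Organism 16: 56.025 + 14.964992 + 434.7 = 505.689992 kJ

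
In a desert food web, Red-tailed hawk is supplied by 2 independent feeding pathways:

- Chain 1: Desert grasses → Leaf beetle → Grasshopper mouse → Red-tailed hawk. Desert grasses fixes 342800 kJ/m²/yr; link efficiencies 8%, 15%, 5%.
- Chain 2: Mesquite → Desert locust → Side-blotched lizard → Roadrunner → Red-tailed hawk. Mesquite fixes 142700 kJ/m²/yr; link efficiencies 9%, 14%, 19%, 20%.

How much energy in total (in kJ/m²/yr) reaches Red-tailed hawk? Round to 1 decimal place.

Chain 1: 342800 × 0.08 × 0.15 × 0.05 = 205.68 kJ/m²/yr
Chain 2: 142700 × 0.09 × 0.14 × 0.19 × 0.2 = 68.32476 kJ/m²/yr
Total at Red-tailed hawk: 205.68 + 68.32476 = 274.00476 kJ/m²/yr

274.0 kJ/m²/yr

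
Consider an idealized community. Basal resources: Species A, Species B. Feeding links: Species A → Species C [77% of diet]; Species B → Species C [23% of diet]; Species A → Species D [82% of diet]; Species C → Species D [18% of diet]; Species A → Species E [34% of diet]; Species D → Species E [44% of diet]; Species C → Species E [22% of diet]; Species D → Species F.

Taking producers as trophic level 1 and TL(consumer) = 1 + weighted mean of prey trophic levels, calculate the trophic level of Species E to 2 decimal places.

2.74

Species C: 1 + (0.77×1 + 0.23×1) = 2
Species D: 1 + (0.82×1 + 0.18×2) = 2.18
Species E: 1 + (0.34×1 + 0.44×2.18 + 0.22×2) = 2.7392
Species F: 1 + 2.18 = 3.18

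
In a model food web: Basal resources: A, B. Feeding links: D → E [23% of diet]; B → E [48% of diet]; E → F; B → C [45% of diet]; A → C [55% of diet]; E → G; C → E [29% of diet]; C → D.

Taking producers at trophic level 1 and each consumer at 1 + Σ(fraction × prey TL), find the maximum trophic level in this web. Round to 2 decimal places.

C: 1 + (0.55×1 + 0.45×1) = 2
D: 1 + 2 = 3
E: 1 + (0.23×3 + 0.48×1 + 0.29×2) = 2.75
F: 1 + 2.75 = 3.75
G: 1 + 2.75 = 3.75

3.75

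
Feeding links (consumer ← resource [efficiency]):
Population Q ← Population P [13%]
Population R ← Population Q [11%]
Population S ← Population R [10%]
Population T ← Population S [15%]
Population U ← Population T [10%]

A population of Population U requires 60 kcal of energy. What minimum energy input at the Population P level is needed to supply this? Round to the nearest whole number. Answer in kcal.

2797203 kcal

Cumulative transfer efficiency: 0.13 × 0.11 × 0.1 × 0.15 × 0.1 = 0.00002145
Population P energy = 60 / 0.00002145 = 2797203 kcal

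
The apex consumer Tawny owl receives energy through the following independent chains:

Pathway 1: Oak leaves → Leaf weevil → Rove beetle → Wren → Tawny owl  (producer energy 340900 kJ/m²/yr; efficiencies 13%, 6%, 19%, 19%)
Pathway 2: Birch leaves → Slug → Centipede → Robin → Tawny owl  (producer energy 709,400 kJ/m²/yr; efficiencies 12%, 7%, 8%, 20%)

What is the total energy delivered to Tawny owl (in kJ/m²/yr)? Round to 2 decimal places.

Pathway 1: 340900 × 0.13 × 0.06 × 0.19 × 0.19 = 95.990622 kJ/m²/yr
Pathway 2: 709400 × 0.12 × 0.07 × 0.08 × 0.2 = 95.34336 kJ/m²/yr
Total at Tawny owl: 95.990622 + 95.34336 = 191.333982 kJ/m²/yr

191.33 kJ/m²/yr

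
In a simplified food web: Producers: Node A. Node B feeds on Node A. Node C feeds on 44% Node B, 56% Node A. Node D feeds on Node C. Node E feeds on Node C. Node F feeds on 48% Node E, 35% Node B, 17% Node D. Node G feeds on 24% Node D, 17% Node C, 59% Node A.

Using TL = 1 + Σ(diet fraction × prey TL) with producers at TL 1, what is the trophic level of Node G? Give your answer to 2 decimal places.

2.83

Node B: 1 + 1 = 2
Node C: 1 + (0.44×2 + 0.56×1) = 2.44
Node D: 1 + 2.44 = 3.44
Node E: 1 + 2.44 = 3.44
Node F: 1 + (0.48×3.44 + 0.35×2 + 0.17×3.44) = 3.936
Node G: 1 + (0.24×3.44 + 0.17×2.44 + 0.59×1) = 2.8304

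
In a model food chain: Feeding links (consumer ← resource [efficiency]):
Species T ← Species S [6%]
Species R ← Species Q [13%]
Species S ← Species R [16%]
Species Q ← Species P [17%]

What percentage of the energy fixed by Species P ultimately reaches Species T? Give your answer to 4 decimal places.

0.0212%

Product of link efficiencies: 0.17 × 0.13 × 0.16 × 0.06 = 0.00021216
As a percentage: 0.00021216 × 100 = 0.0212%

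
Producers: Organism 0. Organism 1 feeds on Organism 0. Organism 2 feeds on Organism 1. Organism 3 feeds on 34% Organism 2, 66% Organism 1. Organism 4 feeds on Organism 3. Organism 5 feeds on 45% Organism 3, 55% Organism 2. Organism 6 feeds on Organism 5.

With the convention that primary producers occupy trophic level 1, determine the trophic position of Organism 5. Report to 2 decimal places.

4.15

Organism 1: 1 + 1 = 2
Organism 2: 1 + 2 = 3
Organism 3: 1 + (0.34×3 + 0.66×2) = 3.34
Organism 4: 1 + 3.34 = 4.34
Organism 5: 1 + (0.45×3.34 + 0.55×3) = 4.153
Organism 6: 1 + 4.153 = 5.153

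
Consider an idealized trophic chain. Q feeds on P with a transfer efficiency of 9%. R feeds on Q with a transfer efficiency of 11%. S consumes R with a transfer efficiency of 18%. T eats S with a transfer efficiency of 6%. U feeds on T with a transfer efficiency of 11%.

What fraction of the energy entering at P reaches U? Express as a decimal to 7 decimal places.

0.0000118

Product of link efficiencies: 0.09 × 0.11 × 0.18 × 0.06 × 0.11 = 0.0000117612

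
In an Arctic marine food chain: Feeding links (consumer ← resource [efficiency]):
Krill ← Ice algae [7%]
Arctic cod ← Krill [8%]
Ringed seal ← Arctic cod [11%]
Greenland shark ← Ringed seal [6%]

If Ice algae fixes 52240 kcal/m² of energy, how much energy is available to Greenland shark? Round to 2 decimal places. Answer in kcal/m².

Krill: 52240 × 0.07 = 3656.8 kcal/m²
Arctic cod: 3656.8 × 0.08 = 292.544 kcal/m²
Ringed seal: 292.544 × 0.11 = 32.17984 kcal/m²
Greenland shark: 32.17984 × 0.06 = 1.9307904 kcal/m²

1.93 kcal/m²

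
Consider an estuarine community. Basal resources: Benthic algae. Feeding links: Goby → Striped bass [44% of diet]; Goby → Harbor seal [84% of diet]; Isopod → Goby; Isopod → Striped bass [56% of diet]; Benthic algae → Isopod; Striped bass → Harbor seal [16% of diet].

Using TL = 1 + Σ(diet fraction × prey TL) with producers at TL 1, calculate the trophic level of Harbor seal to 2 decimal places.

4.07

Isopod: 1 + 1 = 2
Goby: 1 + 2 = 3
Striped bass: 1 + (0.56×2 + 0.44×3) = 3.44
Harbor seal: 1 + (0.84×3 + 0.16×3.44) = 4.0704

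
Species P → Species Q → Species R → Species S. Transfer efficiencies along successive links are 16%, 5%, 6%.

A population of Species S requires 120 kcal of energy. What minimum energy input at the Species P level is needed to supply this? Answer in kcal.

250000 kcal

Cumulative transfer efficiency: 0.16 × 0.05 × 0.06 = 0.00048
Species P energy = 120 / 0.00048 = 250000 kcal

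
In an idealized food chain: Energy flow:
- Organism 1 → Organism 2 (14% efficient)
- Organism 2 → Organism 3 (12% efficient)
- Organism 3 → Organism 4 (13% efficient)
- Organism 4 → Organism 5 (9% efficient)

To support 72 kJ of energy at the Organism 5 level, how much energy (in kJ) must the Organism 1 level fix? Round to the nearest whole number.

Cumulative transfer efficiency: 0.14 × 0.12 × 0.13 × 0.09 = 0.00019656
Organism 1 energy = 72 / 0.00019656 = 366300 kJ

366300 kJ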